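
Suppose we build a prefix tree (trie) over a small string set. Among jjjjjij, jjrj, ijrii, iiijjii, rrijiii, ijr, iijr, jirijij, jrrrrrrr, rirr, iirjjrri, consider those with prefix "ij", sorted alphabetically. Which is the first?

ijr

Filter for "ij…" and sort: "ijr", "ijrii"
Position 1: ijr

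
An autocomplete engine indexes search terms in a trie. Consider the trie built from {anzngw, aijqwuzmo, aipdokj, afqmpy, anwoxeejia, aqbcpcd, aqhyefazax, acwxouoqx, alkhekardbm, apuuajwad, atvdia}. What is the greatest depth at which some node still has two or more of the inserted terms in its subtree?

2

Equivalently: take the maximum, over all pairs, of their longest common prefix length.
"aijqwuzmo" and "aipdokj" agree on "ai" (2 characters) before diverging; nothing deeper is shared.
Longest shared-prefix length: 2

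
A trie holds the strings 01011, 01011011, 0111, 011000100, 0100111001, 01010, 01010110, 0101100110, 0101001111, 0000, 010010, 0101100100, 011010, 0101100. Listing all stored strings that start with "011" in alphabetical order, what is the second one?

Words with prefix "011", in lexicographic order: "011000100", "011010", "0111"
The 2nd is 011010.

011010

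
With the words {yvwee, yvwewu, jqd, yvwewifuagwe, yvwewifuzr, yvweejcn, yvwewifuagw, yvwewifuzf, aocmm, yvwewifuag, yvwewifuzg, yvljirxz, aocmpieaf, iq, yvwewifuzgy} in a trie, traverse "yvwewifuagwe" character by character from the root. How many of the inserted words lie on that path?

Traverse "yvwewifuagwe" character by character; count nodes along the way that are marked as word ends.
Prefixes of the query that are stored words: "yvwewifuag", "yvwewifuagw", "yvwewifuagwe"
Count: 3

3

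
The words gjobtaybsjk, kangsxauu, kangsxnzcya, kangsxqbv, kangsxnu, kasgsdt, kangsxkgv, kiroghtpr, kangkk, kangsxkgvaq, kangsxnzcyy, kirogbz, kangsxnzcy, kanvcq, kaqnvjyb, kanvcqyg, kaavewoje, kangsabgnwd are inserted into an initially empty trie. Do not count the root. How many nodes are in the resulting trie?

Insert word by word; a character creates a node only if that edge doesn't already exist:
  "gjobtaybsjk" → 11 new (g, j, o, b, t, a, y, b, s, j, k)
  "kangsxauu" → 9 new (k, a, n, g, s, x, a, u, u)
  "kangsxnzcya" → prefix "kangsx" already present; 5 new (n, z, c, y, a)
  "kangsxqbv" → prefix "kangsx" already present; 3 new (q, b, v)
  "kangsxnu" → prefix "kangsxn" already present; 1 new (u)
  "kasgsdt" → prefix "ka" already present; 5 new (s, g, s, d, t)
  "kangsxkgv" → prefix "kangsx" already present; 3 new (k, g, v)
  "kiroghtpr" → prefix "k" already present; 8 new (i, r, o, g, h, t, p, r)
  "kangkk" → prefix "kang" already present; 2 new (k, k)
  "kangsxkgvaq" → prefix "kangsxkgv" already present; 2 new (a, q)
  "kangsxnzcyy" → prefix "kangsxnzcy" already present; 1 new (y)
  "kirogbz" → prefix "kirog" already present; 2 new (b, z)
  "kangsxnzcy" → prefix "kangsxnzcy" already present; 0 new (none)
  "kanvcq" → prefix "kan" already present; 3 new (v, c, q)
  "kaqnvjyb" → prefix "ka" already present; 6 new (q, n, v, j, y, b)
  "kanvcqyg" → prefix "kanvcq" already present; 2 new (y, g)
  "kaavewoje" → prefix "ka" already present; 7 new (a, v, e, w, o, j, e)
  "kangsabgnwd" → prefix "kangs" already present; 6 new (a, b, g, n, w, d)
Total nodes = 11 + 9 + 5 + 3 + 1 + 5 + 3 + 8 + 2 + 2 + 1 + 2 + 0 + 3 + 6 + 2 + 7 + 6 = 76

76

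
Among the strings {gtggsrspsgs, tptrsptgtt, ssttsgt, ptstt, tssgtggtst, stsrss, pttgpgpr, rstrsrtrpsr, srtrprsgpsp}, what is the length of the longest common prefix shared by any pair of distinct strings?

2

The deepest shared node is where two words last agree before diverging.
e.g. "ptstt" and "pttgpgpr" share the prefix "pt" of length 2; no pair shares a longer one.
Longest shared-prefix length: 2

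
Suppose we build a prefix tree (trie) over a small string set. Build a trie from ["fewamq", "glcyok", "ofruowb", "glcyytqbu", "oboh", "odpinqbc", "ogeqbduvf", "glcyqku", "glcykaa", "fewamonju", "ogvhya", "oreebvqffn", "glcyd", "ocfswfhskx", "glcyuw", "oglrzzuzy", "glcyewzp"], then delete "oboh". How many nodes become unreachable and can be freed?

After clearing the end-marker at "oboh", prune upward until reaching a node still needed by another word.
The suffix "boh" (3 nodes) is used only by "oboh"; the node for "o" still has the child "f", so pruning stops there.
Nodes removed: 3

3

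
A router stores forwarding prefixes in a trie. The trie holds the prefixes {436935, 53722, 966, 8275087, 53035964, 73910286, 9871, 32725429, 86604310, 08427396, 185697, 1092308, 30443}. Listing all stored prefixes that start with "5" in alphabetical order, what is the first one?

53035964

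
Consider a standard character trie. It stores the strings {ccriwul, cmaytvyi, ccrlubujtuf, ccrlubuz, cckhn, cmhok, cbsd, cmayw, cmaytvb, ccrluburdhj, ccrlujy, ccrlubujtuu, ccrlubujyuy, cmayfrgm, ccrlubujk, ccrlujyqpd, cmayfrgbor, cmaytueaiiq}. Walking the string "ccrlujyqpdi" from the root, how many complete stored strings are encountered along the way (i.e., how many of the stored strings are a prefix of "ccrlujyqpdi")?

2

Traverse "ccrlujyqpdi" character by character; count nodes along the way that are marked as word ends.
Prefixes of the query that are stored words: "ccrlujy", "ccrlujyqpd"
Count: 2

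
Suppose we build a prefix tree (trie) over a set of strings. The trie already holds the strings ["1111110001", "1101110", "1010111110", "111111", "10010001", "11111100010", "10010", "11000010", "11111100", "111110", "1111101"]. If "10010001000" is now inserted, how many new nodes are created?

"10010001" is already a path in the trie; the remaining "000" must be added.
So 11 − 8 = 3 new nodes.

3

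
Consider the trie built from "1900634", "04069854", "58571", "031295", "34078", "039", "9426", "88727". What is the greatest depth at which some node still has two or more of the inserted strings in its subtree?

2

Look for the deepest trie node that still has at least two words in its subtree.
e.g. "031295" and "039" share the prefix "03" of length 2; no pair shares a longer one.
Longest shared-prefix length: 2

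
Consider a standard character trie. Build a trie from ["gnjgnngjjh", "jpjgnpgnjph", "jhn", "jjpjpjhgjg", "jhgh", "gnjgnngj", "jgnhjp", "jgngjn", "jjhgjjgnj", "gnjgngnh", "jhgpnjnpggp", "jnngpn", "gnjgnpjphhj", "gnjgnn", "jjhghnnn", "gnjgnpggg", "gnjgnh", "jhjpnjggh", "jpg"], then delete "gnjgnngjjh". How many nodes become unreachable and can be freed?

2

A node on "gnjgnngjjh"'s path can go only if nothing else ends at it or branches off below it.
The suffix "jh" (2 nodes) is used only by "gnjgnngjjh"; "gnjgnngj" is itself a stored word, so pruning stops there.
Nodes removed: 2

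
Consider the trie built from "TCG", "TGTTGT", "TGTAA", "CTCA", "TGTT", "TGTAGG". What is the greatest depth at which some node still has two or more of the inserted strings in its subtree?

The deepest shared node is where two words last agree before diverging.
"TGTAA" and "TGTAGG" agree on "TGTA" (4 characters) before diverging; nothing deeper is shared.
Longest shared-prefix length: 4

4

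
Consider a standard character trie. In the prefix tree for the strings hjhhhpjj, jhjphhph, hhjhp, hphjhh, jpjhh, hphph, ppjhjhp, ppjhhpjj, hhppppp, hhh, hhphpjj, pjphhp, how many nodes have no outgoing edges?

12

Leaves are exactly the stored words that no other stored word extends.
Those words: "hhh", "hhjhp", "hhphpjj", "hhppppp", "hjhhhpjj", "hphjhh", "hphph", "jhjphhph", "jpjhh", "pjphhp", "ppjhhpjj", "ppjhjhp"
Leaf count: 12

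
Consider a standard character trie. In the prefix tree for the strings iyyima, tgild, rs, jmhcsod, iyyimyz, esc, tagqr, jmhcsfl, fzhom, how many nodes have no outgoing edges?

9

A leaf is a node with no children — equivalently, the end of a word that is not a proper prefix of any other stored word.
Those words: "esc", "fzhom", "iyyima", "iyyimyz", "jmhcsfl", "jmhcsod", "rs", "tagqr", "tgild"
Leaf count: 9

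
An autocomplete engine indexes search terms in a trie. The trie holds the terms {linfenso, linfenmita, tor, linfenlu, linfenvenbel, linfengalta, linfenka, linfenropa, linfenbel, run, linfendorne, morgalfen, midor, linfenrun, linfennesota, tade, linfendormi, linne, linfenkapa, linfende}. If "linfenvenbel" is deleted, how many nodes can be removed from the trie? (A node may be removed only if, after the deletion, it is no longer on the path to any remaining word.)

A node on "linfenvenbel"'s path can go only if nothing else ends at it or branches off below it.
The suffix "venbel" (6 nodes) is used only by "linfenvenbel"; the node for "linfen" still has the child "s", so pruning stops there.
Nodes removed: 6

6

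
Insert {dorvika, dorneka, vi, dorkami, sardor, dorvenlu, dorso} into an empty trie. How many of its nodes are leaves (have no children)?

7

A leaf is a node with no children — equivalently, the end of a word that is not a proper prefix of any other stored word.
Those words: "dorkami", "dorneka", "dorso", "dorvenlu", "dorvika", "sardor", "vi"
Leaf count: 7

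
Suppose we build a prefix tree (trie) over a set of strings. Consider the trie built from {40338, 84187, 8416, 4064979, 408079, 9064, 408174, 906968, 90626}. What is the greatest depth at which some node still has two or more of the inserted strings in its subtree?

The deepest shared node is where two words last agree before diverging.
e.g. "408079" and "408174" share the prefix "408" of length 3; no pair shares a longer one.
Longest shared-prefix length: 3

3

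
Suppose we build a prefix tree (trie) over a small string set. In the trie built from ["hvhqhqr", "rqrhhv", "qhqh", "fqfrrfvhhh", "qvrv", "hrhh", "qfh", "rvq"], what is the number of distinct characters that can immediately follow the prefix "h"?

Walk "h" from the root, arriving at one node.
Characters that immediately follow "h" among the stored strings: {r, v}.
That node has 2 child edges.

2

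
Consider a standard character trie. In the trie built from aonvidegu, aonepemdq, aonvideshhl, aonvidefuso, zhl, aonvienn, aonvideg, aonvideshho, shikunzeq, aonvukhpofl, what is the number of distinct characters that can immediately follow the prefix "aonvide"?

Walk "aonvide" from the root, arriving at one node.
Distinct next characters after "aonvide": f, g, s.
That node has 3 child edges.

3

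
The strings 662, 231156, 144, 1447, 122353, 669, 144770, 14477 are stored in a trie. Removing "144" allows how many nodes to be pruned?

Walk "144" from the leaf back toward the root, removing each node that no remaining word uses.
Every node on "144" is still needed (e.g. by "1447"), so nothing is freed.
Nodes removed: 0

0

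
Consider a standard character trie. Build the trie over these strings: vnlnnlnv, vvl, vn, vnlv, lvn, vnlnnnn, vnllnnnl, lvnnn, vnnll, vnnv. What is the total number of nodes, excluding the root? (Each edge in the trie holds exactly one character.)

27

Trace insertions, counting only characters that open a new branch:
  "vnlnnlnv" → 8 new (v, n, l, n, n, l, n, v)
  "vvl" → prefix "v" already present; 2 new (v, l)
  "vn" → prefix "vn" already present; 0 new (none)
  "vnlv" → prefix "vnl" already present; 1 new (v)
  "lvn" → 3 new (l, v, n)
  "vnlnnnn" → prefix "vnlnn" already present; 2 new (n, n)
  "vnllnnnl" → prefix "vnl" already present; 5 new (l, n, n, n, l)
  "lvnnn" → prefix "lvn" already present; 2 new (n, n)
  "vnnll" → prefix "vn" already present; 3 new (n, l, l)
  "vnnv" → prefix "vnn" already present; 1 new (v)
Total nodes = 8 + 2 + 0 + 1 + 3 + 2 + 5 + 2 + 3 + 1 = 27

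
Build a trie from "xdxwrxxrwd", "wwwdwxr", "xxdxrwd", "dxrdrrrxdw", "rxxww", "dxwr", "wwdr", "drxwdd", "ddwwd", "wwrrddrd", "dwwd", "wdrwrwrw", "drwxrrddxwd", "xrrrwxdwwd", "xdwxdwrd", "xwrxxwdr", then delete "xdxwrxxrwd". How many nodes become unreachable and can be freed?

8

After clearing the end-marker at "xdxwrxxrwd", prune upward until reaching a node still needed by another word.
The suffix "xwrxxrwd" (8 nodes) is used only by "xdxwrxxrwd"; the node for "xd" still has the child "w", so pruning stops there.
Nodes removed: 8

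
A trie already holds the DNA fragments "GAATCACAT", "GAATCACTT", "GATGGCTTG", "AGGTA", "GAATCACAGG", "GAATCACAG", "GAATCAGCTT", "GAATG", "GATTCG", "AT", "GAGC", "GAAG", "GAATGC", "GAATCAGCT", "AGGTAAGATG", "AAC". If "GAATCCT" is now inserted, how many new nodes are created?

The longest prefix of "GAATCCT" already in the trie is "GAATC" (length 5).
New nodes needed: |"GAATCCT"| − 5 = 7 − 5 = 2.

2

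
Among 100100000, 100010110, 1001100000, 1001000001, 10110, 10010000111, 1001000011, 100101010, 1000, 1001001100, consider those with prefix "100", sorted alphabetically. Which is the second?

100010110

DFS of the "100" subtree visits, in order: "1000", "100010110", "100100000", "1001000001", "1001000011", "10010000111", "1001001100", "100101010", "1001100000"
Position 2: 100010110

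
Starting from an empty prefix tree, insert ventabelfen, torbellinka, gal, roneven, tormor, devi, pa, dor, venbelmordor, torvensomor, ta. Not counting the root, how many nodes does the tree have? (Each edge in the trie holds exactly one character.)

Trace insertions, counting only characters that open a new branch:
  "ventabelfen" → 11 new (v, e, n, t, a, b, e, l, f, e, n)
  "torbellinka" → 11 new (t, o, r, b, e, l, l, i, n, k, a)
  "gal" → 3 new (g, a, l)
  "roneven" → 7 new (r, o, n, e, v, e, n)
  "tormor" → prefix "tor" already present; 3 new (m, o, r)
  "devi" → 4 new (d, e, v, i)
  "pa" → 2 new (p, a)
  "dor" → prefix "d" already present; 2 new (o, r)
  "venbelmordor" → prefix "ven" already present; 9 new (b, e, l, m, o, r, d, o, r)
  "torvensomor" → prefix "tor" already present; 8 new (v, e, n, s, o, m, o, r)
  "ta" → prefix "t" already present; 1 new (a)
Total nodes = 11 + 11 + 3 + 7 + 3 + 4 + 2 + 2 + 9 + 8 + 1 = 61

61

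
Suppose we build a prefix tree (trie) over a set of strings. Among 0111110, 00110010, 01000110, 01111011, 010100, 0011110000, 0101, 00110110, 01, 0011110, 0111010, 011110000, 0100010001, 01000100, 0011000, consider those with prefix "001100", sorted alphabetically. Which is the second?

00110010

DFS of the "001100" subtree visits, in order: "0011000", "00110010"
The 2nd is 00110010.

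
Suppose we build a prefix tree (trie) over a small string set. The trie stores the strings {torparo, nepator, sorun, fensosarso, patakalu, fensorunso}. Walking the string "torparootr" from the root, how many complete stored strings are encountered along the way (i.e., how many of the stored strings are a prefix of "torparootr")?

1

Traverse "torparootr" character by character; count nodes along the way that are marked as word ends.
Prefixes of the query that are stored words: "torparo"
Count: 1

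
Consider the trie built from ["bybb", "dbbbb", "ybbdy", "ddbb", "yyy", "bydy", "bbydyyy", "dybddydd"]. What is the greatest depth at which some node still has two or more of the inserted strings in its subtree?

2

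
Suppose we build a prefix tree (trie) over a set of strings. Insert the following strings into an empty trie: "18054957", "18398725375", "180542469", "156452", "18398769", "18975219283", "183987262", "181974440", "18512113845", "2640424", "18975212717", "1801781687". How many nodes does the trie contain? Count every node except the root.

73

Trace insertions, counting only characters that open a new branch:
  "18054957" → 8 new (1, 8, 0, 5, 4, 9, 5, 7)
  "18398725375" → prefix "18" already present; 9 new (3, 9, 8, 7, 2, 5, 3, 7, 5)
  "180542469" → prefix "18054" already present; 4 new (2, 4, 6, 9)
  "156452" → prefix "1" already present; 5 new (5, 6, 4, 5, 2)
  "18398769" → prefix "183987" already present; 2 new (6, 9)
  "18975219283" → prefix "18" already present; 9 new (9, 7, 5, 2, 1, 9, 2, 8, 3)
  "183987262" → prefix "1839872" already present; 2 new (6, 2)
  "181974440" → prefix "18" already present; 7 new (1, 9, 7, 4, 4, 4, 0)
  "18512113845" → prefix "18" already present; 9 new (5, 1, 2, 1, 1, 3, 8, 4, 5)
  "2640424" → 7 new (2, 6, 4, 0, 4, 2, 4)
  "18975212717" → prefix "1897521" already present; 4 new (2, 7, 1, 7)
  "1801781687" → prefix "180" already present; 7 new (1, 7, 8, 1, 6, 8, 7)
Total nodes = 8 + 9 + 4 + 5 + 2 + 9 + 2 + 7 + 9 + 7 + 4 + 7 = 73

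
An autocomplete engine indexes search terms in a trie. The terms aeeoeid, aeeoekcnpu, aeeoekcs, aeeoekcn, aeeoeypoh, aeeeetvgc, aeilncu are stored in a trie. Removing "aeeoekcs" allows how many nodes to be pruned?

1

After clearing the end-marker at "aeeoekcs", prune upward until reaching a node still needed by another word.
The suffix "s" (1 node) is used only by "aeeoekcs"; the node for "aeeoekc" still has the child "n", so pruning stops there.
Nodes removed: 1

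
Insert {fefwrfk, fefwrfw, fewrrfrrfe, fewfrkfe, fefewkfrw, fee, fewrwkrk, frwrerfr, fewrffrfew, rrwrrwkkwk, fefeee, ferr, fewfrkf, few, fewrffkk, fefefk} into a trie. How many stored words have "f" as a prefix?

15

Filter for entries beginning with "f":
Matches: "fee", "fefeee", "fefefk", "fefewkfrw", "fefwrfk", "fefwrfw", "ferr", "few", "fewfrkf", "fewfrkfe", "fewrffkk", "fewrffrfew", "fewrrfrrfe", "fewrwkrk", "frwrerfr"
Count: 15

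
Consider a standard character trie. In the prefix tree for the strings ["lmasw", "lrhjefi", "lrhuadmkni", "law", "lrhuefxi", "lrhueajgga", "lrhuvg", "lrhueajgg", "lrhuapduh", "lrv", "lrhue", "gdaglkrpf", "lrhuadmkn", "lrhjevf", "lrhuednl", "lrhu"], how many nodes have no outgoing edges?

12

Leaves are exactly the stored words that no other stored word extends.
Those words: "gdaglkrpf", "law", "lmasw", "lrhjefi", "lrhjevf", "lrhuadmkni", "lrhuapduh", "lrhueajgga", "lrhuednl", "lrhuefxi", "lrhuvg", "lrv"
Leaf count: 12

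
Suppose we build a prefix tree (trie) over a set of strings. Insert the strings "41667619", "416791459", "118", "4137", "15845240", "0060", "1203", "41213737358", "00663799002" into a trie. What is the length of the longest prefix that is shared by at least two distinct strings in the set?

3

The deepest shared node is where two words last agree before diverging.
e.g. "0060" and "00663799002" share the prefix "006" of length 3; no pair shares a longer one.
Longest shared-prefix length: 3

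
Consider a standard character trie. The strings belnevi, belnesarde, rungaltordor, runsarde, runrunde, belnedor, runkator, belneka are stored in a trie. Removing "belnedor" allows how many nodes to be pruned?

A node on "belnedor"'s path can go only if nothing else ends at it or branches off below it.
The suffix "dor" (3 nodes) is used only by "belnedor"; the node for "belne" still has the child "v", so pruning stops there.
Nodes removed: 3

3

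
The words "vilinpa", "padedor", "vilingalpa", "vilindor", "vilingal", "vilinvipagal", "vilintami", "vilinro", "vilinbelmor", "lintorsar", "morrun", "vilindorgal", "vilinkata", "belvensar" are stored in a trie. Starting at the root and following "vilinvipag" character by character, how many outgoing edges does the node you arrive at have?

The children of the "vilinvipag" node are the distinct next characters among strings starting with "vilinvipag".
Characters that immediately follow "vilinvipag" among the stored strings: {a}.
That node has 1 child edge.

1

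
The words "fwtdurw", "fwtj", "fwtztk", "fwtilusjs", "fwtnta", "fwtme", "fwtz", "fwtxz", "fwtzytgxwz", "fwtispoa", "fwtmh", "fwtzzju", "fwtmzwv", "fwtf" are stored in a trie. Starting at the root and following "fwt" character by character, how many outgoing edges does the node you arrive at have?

8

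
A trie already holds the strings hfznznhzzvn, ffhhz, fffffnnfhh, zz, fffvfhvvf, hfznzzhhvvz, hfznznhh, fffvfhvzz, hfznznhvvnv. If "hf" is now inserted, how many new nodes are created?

"hf" is already a full path in the trie; only an end-marker is added.
No new nodes are needed: 0.

0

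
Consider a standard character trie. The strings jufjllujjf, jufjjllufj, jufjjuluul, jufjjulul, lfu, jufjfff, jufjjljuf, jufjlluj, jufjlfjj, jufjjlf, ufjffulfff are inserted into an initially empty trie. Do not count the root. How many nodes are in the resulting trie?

45

Trace insertions, counting only characters that open a new branch:
  "jufjllujjf" → 10 new (j, u, f, j, l, l, u, j, j, f)
  "jufjjllufj" → prefix "jufj" already present; 6 new (j, l, l, u, f, j)
  "jufjjuluul" → prefix "jufjj" already present; 5 new (u, l, u, u, l)
  "jufjjulul" → prefix "jufjjulu" already present; 1 new (l)
  "lfu" → 3 new (l, f, u)
  "jufjfff" → prefix "jufj" already present; 3 new (f, f, f)
  "jufjjljuf" → prefix "jufjjl" already present; 3 new (j, u, f)
  "jufjlluj" → prefix "jufjlluj" already present; 0 new (none)
  "jufjlfjj" → prefix "jufjl" already present; 3 new (f, j, j)
  "jufjjlf" → prefix "jufjjl" already present; 1 new (f)
  "ufjffulfff" → 10 new (u, f, j, f, f, u, l, f, f, f)
Total nodes = 10 + 6 + 5 + 1 + 3 + 3 + 3 + 0 + 3 + 1 + 10 = 45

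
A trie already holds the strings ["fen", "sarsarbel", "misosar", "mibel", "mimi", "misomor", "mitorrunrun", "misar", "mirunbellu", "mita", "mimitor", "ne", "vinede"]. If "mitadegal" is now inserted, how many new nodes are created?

"mita" is already a path in the trie; the remaining "degal" must be added.
So 9 − 4 = 5 new nodes.

5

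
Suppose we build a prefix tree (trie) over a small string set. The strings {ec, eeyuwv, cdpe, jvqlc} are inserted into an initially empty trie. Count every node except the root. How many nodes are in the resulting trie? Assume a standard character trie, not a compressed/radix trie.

Trie structure (* marks end of a word):
(root)
├─ c
│  └─ d
│     └─ p
│        └─ e *
├─ e
│  ├─ c *
│  └─ e
│     └─ y
│        └─ u
│           └─ w
│              └─ v *
└─ j
   └─ v
      └─ q
         └─ l
            └─ c *
Counting every labelled node above: 16.

16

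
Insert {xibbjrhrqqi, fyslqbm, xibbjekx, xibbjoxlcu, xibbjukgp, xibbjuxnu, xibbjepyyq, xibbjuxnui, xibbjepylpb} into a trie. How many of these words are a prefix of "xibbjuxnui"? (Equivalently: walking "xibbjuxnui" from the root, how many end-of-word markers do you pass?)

Walk "xibbjuxnui" from the root; an end-of-word marker is hit whenever a stored word is a prefix of "xibbjuxnui".
Prefixes of the query that are stored words: "xibbjuxnu", "xibbjuxnui"
Count: 2

2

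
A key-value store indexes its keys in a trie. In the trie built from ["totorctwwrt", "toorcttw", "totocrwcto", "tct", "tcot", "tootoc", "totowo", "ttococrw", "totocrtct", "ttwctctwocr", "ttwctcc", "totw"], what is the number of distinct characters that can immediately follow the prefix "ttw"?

Follow the path "ttw" to its node, then look at its outgoing edges.
Characters that immediately follow "ttw" among the stored strings: {c}.
That node has 1 child edge.

1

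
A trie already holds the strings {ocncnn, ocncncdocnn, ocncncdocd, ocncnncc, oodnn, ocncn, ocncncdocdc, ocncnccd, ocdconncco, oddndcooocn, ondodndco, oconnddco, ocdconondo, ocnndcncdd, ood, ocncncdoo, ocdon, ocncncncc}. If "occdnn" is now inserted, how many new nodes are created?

Walking "occdnn" from the root, the first 2 characters ("oc") follow existing edges; "c" is the first miss.
New nodes needed: |"occdnn"| − 2 = 6 − 2 = 4.

4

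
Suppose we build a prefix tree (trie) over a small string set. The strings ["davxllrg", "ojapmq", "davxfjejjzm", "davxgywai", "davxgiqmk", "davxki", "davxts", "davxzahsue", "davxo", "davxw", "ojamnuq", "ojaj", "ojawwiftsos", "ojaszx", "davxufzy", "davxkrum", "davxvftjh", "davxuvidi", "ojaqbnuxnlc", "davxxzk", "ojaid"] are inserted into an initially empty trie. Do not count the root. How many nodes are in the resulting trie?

87

Insert word by word; a character creates a node only if that edge doesn't already exist:
  "davxllrg" → 8 new (d, a, v, x, l, l, r, g)
  "ojapmq" → 6 new (o, j, a, p, m, q)
  "davxfjejjzm" → prefix "davx" already present; 7 new (f, j, e, j, j, z, m)
  "davxgywai" → prefix "davx" already present; 5 new (g, y, w, a, i)
  "davxgiqmk" → prefix "davxg" already present; 4 new (i, q, m, k)
  "davxki" → prefix "davx" already present; 2 new (k, i)
  "davxts" → prefix "davx" already present; 2 new (t, s)
  "davxzahsue" → prefix "davx" already present; 6 new (z, a, h, s, u, e)
  "davxo" → prefix "davx" already present; 1 new (o)
  "davxw" → prefix "davx" already present; 1 new (w)
  "ojamnuq" → prefix "oja" already present; 4 new (m, n, u, q)
  "ojaj" → prefix "oja" already present; 1 new (j)
  "ojawwiftsos" → prefix "oja" already present; 8 new (w, w, i, f, t, s, o, s)
  "ojaszx" → prefix "oja" already present; 3 new (s, z, x)
  "davxufzy" → prefix "davx" already present; 4 new (u, f, z, y)
  "davxkrum" → prefix "davxk" already present; 3 new (r, u, m)
  "davxvftjh" → prefix "davx" already present; 5 new (v, f, t, j, h)
  "davxuvidi" → prefix "davxu" already present; 4 new (v, i, d, i)
  "ojaqbnuxnlc" → prefix "oja" already present; 8 new (q, b, n, u, x, n, l, c)
  "davxxzk" → prefix "davx" already present; 3 new (x, z, k)
  "ojaid" → prefix "oja" already present; 2 new (i, d)
Total nodes = 8 + 6 + 7 + 5 + 4 + 2 + 2 + 6 + 1 + 1 + 4 + 1 + 8 + 3 + 4 + 3 + 5 + 4 + 8 + 3 + 2 = 87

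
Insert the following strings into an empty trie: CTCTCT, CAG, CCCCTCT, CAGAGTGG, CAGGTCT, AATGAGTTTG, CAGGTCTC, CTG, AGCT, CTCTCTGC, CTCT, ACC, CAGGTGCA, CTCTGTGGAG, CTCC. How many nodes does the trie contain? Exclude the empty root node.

Count nodes per top-level branch (shared prefixes stored once):
  'A'-branch (AATGAGTTTG, ACC, AGCT): 15 nodes
  'C'-branch (CAG, CAGAGTGG, CAGGTCT, CAGGTCTC, CAGGTGCA, CCCCTCT, CTCC, CTCT, CTCTCT, CTCTCTGC, CTCTGTGGAG, CTG): 37 nodes
Sum: 52

52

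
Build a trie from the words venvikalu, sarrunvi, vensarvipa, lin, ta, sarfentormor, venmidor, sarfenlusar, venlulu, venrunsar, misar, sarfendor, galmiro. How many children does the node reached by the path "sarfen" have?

Follow the path "sarfen" to its node, then look at its outgoing edges.
Distinct next characters after "sarfen": d, l, t.
That node has 3 child edges.

3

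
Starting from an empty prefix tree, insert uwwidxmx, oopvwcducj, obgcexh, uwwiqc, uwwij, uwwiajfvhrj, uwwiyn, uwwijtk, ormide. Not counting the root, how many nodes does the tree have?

43

Count nodes per top-level branch (shared prefixes stored once):
  'o'-branch (obgcexh, oopvwcducj, ormide): 21 nodes
  'u'-branch (uwwiajfvhrj, uwwidxmx, uwwij, uwwijtk, uwwiqc, uwwiyn): 22 nodes
Sum: 43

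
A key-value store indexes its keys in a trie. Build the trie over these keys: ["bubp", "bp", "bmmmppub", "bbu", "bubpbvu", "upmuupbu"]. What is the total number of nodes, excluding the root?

25

Trace insertions, counting only characters that open a new branch:
  "bubp" → 4 new (b, u, b, p)
  "bp" → prefix "b" already present; 1 new (p)
  "bmmmppub" → prefix "b" already present; 7 new (m, m, m, p, p, u, b)
  "bbu" → prefix "b" already present; 2 new (b, u)
  "bubpbvu" → prefix "bubp" already present; 3 new (b, v, u)
  "upmuupbu" → 8 new (u, p, m, u, u, p, b, u)
Total nodes = 4 + 1 + 7 + 2 + 3 + 8 = 25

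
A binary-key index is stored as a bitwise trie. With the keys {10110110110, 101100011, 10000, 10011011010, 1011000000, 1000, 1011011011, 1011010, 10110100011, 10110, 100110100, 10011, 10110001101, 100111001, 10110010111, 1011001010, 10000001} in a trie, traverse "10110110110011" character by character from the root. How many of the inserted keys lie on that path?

Check each prefix of "10110110110011" against the stored set — each match is an end-marker on the path.
Prefixes of the query that are stored words: "10110", "1011011011", "10110110110"
Count: 3

3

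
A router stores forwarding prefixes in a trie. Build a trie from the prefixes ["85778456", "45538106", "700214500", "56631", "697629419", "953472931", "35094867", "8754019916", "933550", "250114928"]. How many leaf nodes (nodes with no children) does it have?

10

Leaves are exactly the stored words that no other stored word extends.
Those words: "250114928", "35094867", "45538106", "56631", "697629419", "700214500", "85778456", "8754019916", "933550", "953472931"
Leaf count: 10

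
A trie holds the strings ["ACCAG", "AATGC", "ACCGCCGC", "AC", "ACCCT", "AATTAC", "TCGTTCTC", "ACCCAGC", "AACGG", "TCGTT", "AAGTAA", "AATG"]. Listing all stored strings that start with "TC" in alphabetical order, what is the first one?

TCGTT

Filter for "TC…" and sort: "TCGTT", "TCGTTCTC"
Position 1: TCGTT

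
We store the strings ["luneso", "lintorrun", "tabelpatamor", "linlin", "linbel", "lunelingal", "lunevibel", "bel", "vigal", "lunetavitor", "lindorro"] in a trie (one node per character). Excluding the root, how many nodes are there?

63

For each word, the new-node count is its length minus the longest prefix already in the trie:
  "luneso" → 6 new (l, u, n, e, s, o)
  "lintorrun" → prefix "l" already present; 8 new (i, n, t, o, r, r, u, n)
  "tabelpatamor" → 12 new (t, a, b, e, l, p, a, t, a, m, o, r)
  "linlin" → prefix "lin" already present; 3 new (l, i, n)
  "linbel" → prefix "lin" already present; 3 new (b, e, l)
  "lunelingal" → prefix "lune" already present; 6 new (l, i, n, g, a, l)
  "lunevibel" → prefix "lune" already present; 5 new (v, i, b, e, l)
  "bel" → 3 new (b, e, l)
  "vigal" → 5 new (v, i, g, a, l)
  "lunetavitor" → prefix "lune" already present; 7 new (t, a, v, i, t, o, r)
  "lindorro" → prefix "lin" already present; 5 new (d, o, r, r, o)
Total nodes = 6 + 8 + 12 + 3 + 3 + 6 + 5 + 3 + 5 + 7 + 5 = 63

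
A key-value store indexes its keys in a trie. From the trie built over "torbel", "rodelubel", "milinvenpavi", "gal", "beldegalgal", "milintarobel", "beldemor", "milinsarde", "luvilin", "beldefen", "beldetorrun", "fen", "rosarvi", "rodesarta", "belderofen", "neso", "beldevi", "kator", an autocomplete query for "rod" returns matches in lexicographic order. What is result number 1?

Filter for "rod…" and sort: "rodelubel", "rodesarta"
Position 1: rodelubel

rodelubel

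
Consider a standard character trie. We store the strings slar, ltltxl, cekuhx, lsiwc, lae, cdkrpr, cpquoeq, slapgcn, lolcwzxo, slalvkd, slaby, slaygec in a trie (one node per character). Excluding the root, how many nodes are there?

54

Count nodes per top-level branch (shared prefixes stored once):
  'c'-branch (cdkrpr, cekuhx, cpquoeq): 17 nodes
  'l'-branch (lae, lolcwzxo, lsiwc, ltltxl): 19 nodes
  's'-branch (slaby, slalvkd, slapgcn, slar, slaygec): 18 nodes
Sum: 54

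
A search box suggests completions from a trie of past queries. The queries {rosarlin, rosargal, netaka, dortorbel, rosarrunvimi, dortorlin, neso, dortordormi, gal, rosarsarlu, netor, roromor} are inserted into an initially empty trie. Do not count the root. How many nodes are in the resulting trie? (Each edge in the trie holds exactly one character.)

58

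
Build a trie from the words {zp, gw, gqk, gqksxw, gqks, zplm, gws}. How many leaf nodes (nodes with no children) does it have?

A leaf is a node with no children — equivalently, the end of a word that is not a proper prefix of any other stored word.
Those words: "gqksxw", "gws", "zplm"
Leaf count: 3

3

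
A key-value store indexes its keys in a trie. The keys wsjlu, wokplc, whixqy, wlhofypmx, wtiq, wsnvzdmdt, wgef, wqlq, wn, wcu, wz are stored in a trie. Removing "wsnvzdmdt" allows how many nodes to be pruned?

7

After clearing the end-marker at "wsnvzdmdt", prune upward until reaching a node still needed by another word.
The suffix "nvzdmdt" (7 nodes) is used only by "wsnvzdmdt"; the node for "ws" still has the child "j", so pruning stops there.
Nodes removed: 7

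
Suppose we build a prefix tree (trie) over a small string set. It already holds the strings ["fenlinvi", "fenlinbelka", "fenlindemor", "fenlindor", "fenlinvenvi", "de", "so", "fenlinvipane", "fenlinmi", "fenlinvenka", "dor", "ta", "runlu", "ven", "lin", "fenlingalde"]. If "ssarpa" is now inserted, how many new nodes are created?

5

The longest prefix of "ssarpa" already in the trie is "s" (length 1).
So 6 − 1 = 5 new nodes.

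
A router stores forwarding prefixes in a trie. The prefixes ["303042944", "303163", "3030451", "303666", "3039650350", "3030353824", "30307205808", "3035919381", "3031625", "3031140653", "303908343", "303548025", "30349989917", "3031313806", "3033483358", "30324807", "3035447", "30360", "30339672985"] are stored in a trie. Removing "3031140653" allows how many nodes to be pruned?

6

A node on "3031140653"'s path can go only if nothing else ends at it or branches off below it.
The suffix "140653" (6 nodes) is used only by "3031140653"; the node for "3031" still has the child "6", so pruning stops there.
Nodes removed: 6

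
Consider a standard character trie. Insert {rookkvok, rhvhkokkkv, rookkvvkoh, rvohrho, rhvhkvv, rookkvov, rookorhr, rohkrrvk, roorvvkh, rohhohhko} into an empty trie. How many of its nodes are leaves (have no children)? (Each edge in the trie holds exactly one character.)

Leaves are exactly the stored words that no other stored word extends.
Those words: "rhvhkokkkv", "rhvhkvv", "rohhohhko", "rohkrrvk", "rookkvok", "rookkvov", "rookkvvkoh", "rookorhr", "roorvvkh", "rvohrho"
Leaf count: 10

10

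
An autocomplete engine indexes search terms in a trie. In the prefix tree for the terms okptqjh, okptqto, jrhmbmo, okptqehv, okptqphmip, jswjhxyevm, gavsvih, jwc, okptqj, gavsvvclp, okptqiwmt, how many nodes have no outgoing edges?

10

Leaves are exactly the stored words that no other stored word extends.
Those words: "gavsvih", "gavsvvclp", "jrhmbmo", "jswjhxyevm", "jwc", "okptqehv", "okptqiwmt", "okptqjh", "okptqphmip", "okptqto"
Leaf count: 10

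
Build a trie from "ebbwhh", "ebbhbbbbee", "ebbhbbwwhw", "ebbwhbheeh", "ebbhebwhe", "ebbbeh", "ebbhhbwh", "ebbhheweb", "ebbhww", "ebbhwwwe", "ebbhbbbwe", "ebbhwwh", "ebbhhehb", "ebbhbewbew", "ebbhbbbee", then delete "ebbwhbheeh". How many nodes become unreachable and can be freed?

A node on "ebbwhbheeh"'s path can go only if nothing else ends at it or branches off below it.
The suffix "bheeh" (5 nodes) is used only by "ebbwhbheeh"; the node for "ebbwh" still has the child "h", so pruning stops there.
Nodes removed: 5

5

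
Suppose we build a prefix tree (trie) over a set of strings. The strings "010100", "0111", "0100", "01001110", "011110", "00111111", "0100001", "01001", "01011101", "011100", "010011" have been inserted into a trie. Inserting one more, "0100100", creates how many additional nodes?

Walking "0100100" from the root, the first 5 characters ("01001") follow existing edges; "0" is the first miss.
New nodes needed: |"0100100"| − 5 = 7 − 5 = 2.

2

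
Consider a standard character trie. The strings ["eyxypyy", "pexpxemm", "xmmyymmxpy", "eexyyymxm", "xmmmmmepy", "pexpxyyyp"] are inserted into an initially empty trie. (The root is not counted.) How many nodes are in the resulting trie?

For each word, the new-node count is its length minus the longest prefix already in the trie:
  "eyxypyy" → 7 new (e, y, x, y, p, y, y)
  "pexpxemm" → 8 new (p, e, x, p, x, e, m, m)
  "xmmyymmxpy" → 10 new (x, m, m, y, y, m, m, x, p, y)
  "eexyyymxm" → prefix "e" already present; 8 new (e, x, y, y, y, m, x, m)
  "xmmmmmepy" → prefix "xmm" already present; 6 new (m, m, m, e, p, y)
  "pexpxyyyp" → prefix "pexpx" already present; 4 new (y, y, y, p)
Total nodes = 7 + 8 + 10 + 8 + 6 + 4 = 43

43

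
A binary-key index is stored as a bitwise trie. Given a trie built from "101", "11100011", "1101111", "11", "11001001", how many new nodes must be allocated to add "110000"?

Walking "110000" from the root, the first 4 characters ("1100") follow existing edges; "0" is the first miss.
So 6 − 4 = 2 new nodes.

2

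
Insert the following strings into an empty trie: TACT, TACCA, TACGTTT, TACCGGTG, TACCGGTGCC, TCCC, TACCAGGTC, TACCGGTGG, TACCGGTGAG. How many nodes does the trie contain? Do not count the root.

26

Count nodes per top-level branch (shared prefixes stored once):
  'T'-branch (TACCA, TACCAGGTC, TACCGGTG, TACCGGTGAG, TACCGGTGCC, TACCGGTGG, TACGTTT, TACT, TCCC): 26 nodes
Sum: 26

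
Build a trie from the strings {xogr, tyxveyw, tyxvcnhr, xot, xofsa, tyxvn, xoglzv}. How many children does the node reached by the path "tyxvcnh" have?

Follow the path "tyxvcnh" to its node, then look at its outgoing edges.
Distinct next characters after "tyxvcnh": r.
That node has 1 child edge.

1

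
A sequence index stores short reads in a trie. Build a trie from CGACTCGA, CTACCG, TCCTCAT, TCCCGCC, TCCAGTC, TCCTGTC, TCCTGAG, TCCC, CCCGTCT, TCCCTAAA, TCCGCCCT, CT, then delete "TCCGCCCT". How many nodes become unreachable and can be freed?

5

After clearing the end-marker at "TCCGCCCT", prune upward until reaching a node still needed by another word.
The suffix "GCCCT" (5 nodes) is used only by "TCCGCCCT"; the node for "TCC" still has the child "T", so pruning stops there.
Nodes removed: 5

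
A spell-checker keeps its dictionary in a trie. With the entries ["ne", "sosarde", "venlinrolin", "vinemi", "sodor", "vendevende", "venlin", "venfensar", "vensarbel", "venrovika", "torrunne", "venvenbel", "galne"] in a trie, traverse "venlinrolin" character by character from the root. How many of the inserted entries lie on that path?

2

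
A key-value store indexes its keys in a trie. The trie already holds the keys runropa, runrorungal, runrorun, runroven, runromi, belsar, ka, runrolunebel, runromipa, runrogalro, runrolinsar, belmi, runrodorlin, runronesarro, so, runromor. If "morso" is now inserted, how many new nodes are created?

Nothing in the trie begins with "m"; the whole of "morso" is new.
5 − 0 = 5 new nodes.

5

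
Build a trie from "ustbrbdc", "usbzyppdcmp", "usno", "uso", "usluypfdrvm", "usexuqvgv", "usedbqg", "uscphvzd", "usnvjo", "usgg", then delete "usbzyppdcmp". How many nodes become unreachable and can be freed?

Walk "usbzyppdcmp" from the leaf back toward the root, removing each node that no remaining word uses.
The suffix "bzyppdcmp" (9 nodes) is used only by "usbzyppdcmp"; the node for "us" still has the child "t", so pruning stops there.
Nodes removed: 9

9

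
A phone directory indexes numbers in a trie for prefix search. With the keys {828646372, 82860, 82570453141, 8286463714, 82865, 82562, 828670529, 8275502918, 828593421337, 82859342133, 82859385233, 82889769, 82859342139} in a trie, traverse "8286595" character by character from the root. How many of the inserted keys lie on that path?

Traverse "8286595" character by character; count nodes along the way that are marked as word ends.
Prefixes of the query that are stored words: "82865"
Count: 1

1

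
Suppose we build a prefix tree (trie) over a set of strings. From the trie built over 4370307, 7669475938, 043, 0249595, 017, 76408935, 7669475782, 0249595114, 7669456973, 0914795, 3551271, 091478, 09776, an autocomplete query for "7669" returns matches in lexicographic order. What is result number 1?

7669456973

DFS of the "7669" subtree visits, in order: "7669456973", "7669475782", "7669475938"
Position 1: 7669456973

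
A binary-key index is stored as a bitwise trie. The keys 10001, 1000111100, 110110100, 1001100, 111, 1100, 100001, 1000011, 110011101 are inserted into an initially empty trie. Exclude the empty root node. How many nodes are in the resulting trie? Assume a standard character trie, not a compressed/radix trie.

Trie structure (* marks end of a word):
(root)
└─ 1
   ├─ 0
   │  └─ 0
   │     ├─ 0
   │     │  ├─ 0
   │     │  │  └─ 1 *
   │     │  │     └─ 1 *
   │     │  └─ 1 *
   │     │     └─ 1
   │     │        └─ 1
   │     │           └─ 1
   │     │              └─ 0
   │     │                 └─ 0 *
   │     └─ 1
   │        └─ 1
   │           └─ 0
   │              └─ 0 *
   └─ 1
      ├─ 0
      │  ├─ 0 *
      │  │  └─ 1
      │  │     └─ 1
      │  │        └─ 1
      │  │           └─ 0
      │  │              └─ 1 *
      │  └─ 1
      │     └─ 1
      │        └─ 0
      │           └─ 1
      │              └─ 0
      │                 └─ 0 *
      └─ 1 *
Counting every labelled node above: 32.

32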